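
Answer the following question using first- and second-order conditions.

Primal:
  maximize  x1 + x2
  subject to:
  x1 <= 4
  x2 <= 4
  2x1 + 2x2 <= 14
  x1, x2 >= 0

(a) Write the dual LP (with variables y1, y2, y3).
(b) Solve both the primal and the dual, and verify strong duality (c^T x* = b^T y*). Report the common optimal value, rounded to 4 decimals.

The standard primal-dual pair for 'max c^T x s.t. A x <= b, x >= 0' is:
  Dual:  min b^T y  s.t.  A^T y >= c,  y >= 0.

So the dual LP is:
  minimize  4y1 + 4y2 + 14y3
  subject to:
    y1 + 2y3 >= 1
    y2 + 2y3 >= 1
    y1, y2, y3 >= 0

Solving the primal: x* = (3, 4).
  primal value c^T x* = 7.
Solving the dual: y* = (0, 0, 0.5).
  dual value b^T y* = 7.
Strong duality: c^T x* = b^T y*. Confirmed.

7


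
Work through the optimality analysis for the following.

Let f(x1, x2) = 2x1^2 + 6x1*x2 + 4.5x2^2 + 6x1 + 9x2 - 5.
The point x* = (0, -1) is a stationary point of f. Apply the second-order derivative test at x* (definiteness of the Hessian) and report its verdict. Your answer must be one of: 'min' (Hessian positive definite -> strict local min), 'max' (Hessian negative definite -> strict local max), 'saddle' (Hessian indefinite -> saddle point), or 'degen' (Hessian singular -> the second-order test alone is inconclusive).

Compute the Hessian H = grad^2 f:
  H = [[4, 6], [6, 9]]
Verify stationarity: grad f(x*) = H x* + g = (0, 0).
Eigenvalues of H: 0, 13.
H has a zero eigenvalue (singular; positive semidefinite but not definite), so H is neither positive definite, negative definite, nor indefinite. The second-order test alone is inconclusive -> degen.
(Indeed, f is constant along the null direction of H through x*, so x* is not a strict local extremum.)

degen


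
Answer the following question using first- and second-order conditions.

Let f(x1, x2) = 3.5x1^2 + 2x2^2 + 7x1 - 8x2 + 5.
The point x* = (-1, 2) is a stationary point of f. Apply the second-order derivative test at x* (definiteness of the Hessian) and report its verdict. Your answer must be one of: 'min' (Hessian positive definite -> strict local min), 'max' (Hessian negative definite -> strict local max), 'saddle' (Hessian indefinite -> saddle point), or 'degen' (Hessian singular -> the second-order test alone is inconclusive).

Compute the Hessian H = grad^2 f:
  H = [[7, 0], [0, 4]]
Verify stationarity: grad f(x*) = H x* + g = (0, 0).
Eigenvalues of H: 4, 7.
Both eigenvalues > 0, so H is positive definite -> x* is a strict local min.

min


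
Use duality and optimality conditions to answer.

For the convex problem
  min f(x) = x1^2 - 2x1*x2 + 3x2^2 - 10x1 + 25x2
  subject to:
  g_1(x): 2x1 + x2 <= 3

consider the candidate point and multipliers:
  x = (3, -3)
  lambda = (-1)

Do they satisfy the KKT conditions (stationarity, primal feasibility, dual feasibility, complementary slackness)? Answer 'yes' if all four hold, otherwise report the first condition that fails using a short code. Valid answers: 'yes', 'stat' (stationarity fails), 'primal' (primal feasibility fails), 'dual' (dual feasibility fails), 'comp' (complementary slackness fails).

Gradient of f: grad f(x) = Q x + c = (2, 1)
Constraint values g_i(x) = a_i^T x - b_i:
  g_1((3, -3)) = 0
Stationarity residual: grad f(x) + sum_i lambda_i a_i = (0, 0)
  -> stationarity OK
Primal feasibility (all g_i <= 0): OK
Dual feasibility (all lambda_i >= 0): FAILS
Complementary slackness (lambda_i * g_i(x) = 0 for all i): OK

Verdict: the first failing condition is dual_feasibility -> dual.

dual


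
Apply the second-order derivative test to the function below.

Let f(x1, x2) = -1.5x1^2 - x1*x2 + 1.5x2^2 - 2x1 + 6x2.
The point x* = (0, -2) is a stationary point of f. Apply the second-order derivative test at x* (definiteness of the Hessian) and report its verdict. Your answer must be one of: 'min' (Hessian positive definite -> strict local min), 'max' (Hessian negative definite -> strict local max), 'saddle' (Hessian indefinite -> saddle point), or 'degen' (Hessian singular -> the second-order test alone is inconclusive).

Compute the Hessian H = grad^2 f:
  H = [[-3, -1], [-1, 3]]
Verify stationarity: grad f(x*) = H x* + g = (0, 0).
Eigenvalues of H: -3.1623, 3.1623.
Eigenvalues have mixed signs, so H is indefinite -> x* is a saddle point.

saddle


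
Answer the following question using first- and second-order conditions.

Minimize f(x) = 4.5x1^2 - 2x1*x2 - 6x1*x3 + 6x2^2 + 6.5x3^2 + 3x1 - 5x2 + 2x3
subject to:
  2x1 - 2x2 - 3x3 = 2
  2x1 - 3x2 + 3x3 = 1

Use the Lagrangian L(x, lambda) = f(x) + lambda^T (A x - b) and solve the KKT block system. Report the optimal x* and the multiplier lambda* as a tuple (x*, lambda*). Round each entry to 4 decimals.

Form the Lagrangian:
  L(x, lambda) = (1/2) x^T Q x + c^T x + lambda^T (A x - b)
Stationarity (grad_x L = 0): Q x + c + A^T lambda = 0.
Primal feasibility: A x = b.

This gives the KKT block system:
  [ Q   A^T ] [ x     ]   [-c ]
  [ A    0  ] [ lambda ] = [ b ]

Solving the linear system:
  x*      = (0.3431, -0.3255, -0.2209)
  lambda* = (-2.5046, -1.5277)
  f(x*)   = 4.376

x* = (0.3431, -0.3255, -0.2209), lambda* = (-2.5046, -1.5277)


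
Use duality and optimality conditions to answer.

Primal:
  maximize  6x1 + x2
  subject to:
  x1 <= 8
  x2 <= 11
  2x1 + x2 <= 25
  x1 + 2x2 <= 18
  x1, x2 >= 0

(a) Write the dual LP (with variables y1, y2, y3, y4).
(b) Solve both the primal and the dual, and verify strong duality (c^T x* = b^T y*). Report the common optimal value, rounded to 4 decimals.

The standard primal-dual pair for 'max c^T x s.t. A x <= b, x >= 0' is:
  Dual:  min b^T y  s.t.  A^T y >= c,  y >= 0.

So the dual LP is:
  minimize  8y1 + 11y2 + 25y3 + 18y4
  subject to:
    y1 + 2y3 + y4 >= 6
    y2 + y3 + 2y4 >= 1
    y1, y2, y3, y4 >= 0

Solving the primal: x* = (8, 5).
  primal value c^T x* = 53.
Solving the dual: y* = (5.5, 0, 0, 0.5).
  dual value b^T y* = 53.
Strong duality: c^T x* = b^T y*. Confirmed.

53


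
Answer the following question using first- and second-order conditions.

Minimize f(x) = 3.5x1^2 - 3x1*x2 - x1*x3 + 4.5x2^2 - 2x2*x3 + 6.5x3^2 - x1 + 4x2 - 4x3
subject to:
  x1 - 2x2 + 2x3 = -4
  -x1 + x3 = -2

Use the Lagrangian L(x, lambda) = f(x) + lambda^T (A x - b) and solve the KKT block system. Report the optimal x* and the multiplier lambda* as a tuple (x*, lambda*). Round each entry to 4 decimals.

Form the Lagrangian:
  L(x, lambda) = (1/2) x^T Q x + c^T x + lambda^T (A x - b)
Stationarity (grad_x L = 0): Q x + c + A^T lambda = 0.
Primal feasibility: A x = b.

This gives the KKT block system:
  [ Q   A^T ] [ x     ]   [-c ]
  [ A    0  ] [ lambda ] = [ b ]

Solving the linear system:
  x*      = (0.7312, 1.0968, -1.2688)
  lambda* = (7.1075, 9.2043)
  f(x*)   = 27.7849

x* = (0.7312, 1.0968, -1.2688), lambda* = (7.1075, 9.2043)


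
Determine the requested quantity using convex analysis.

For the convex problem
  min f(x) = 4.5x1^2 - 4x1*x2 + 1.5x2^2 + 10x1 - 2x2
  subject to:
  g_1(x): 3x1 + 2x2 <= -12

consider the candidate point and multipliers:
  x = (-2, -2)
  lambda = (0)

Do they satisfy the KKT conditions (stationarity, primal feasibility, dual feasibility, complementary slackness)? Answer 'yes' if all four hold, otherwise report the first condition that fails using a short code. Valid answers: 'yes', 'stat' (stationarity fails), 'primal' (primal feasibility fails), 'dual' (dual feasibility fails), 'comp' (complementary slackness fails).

Gradient of f: grad f(x) = Q x + c = (0, 0)
Constraint values g_i(x) = a_i^T x - b_i:
  g_1((-2, -2)) = 2
Stationarity residual: grad f(x) + sum_i lambda_i a_i = (0, 0)
  -> stationarity OK
Primal feasibility (all g_i <= 0): FAILS
Dual feasibility (all lambda_i >= 0): OK
Complementary slackness (lambda_i * g_i(x) = 0 for all i): OK

Verdict: the first failing condition is primal_feasibility -> primal.

primal


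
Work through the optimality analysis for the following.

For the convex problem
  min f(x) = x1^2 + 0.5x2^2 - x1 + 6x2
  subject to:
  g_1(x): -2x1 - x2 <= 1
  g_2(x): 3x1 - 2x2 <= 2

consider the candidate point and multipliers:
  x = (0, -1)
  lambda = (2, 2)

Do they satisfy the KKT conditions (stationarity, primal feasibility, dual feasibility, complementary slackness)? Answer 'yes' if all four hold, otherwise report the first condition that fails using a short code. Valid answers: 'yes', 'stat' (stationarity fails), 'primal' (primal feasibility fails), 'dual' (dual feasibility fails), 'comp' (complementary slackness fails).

Gradient of f: grad f(x) = Q x + c = (-1, 5)
Constraint values g_i(x) = a_i^T x - b_i:
  g_1((0, -1)) = 0
  g_2((0, -1)) = 0
Stationarity residual: grad f(x) + sum_i lambda_i a_i = (1, -1)
  -> stationarity FAILS
Primal feasibility (all g_i <= 0): OK
Dual feasibility (all lambda_i >= 0): OK
Complementary slackness (lambda_i * g_i(x) = 0 for all i): OK

Verdict: the first failing condition is stationarity -> stat.

stat


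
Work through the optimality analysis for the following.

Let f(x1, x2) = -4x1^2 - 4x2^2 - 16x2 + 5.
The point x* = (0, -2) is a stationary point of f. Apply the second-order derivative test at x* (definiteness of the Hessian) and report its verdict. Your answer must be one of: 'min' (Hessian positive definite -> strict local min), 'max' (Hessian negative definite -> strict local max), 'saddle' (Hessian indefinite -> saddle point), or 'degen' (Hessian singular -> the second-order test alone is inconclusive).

Compute the Hessian H = grad^2 f:
  H = [[-8, 0], [0, -8]]
Verify stationarity: grad f(x*) = H x* + g = (0, 0).
Eigenvalues of H: -8, -8.
Both eigenvalues < 0, so H is negative definite -> x* is a strict local max.

max


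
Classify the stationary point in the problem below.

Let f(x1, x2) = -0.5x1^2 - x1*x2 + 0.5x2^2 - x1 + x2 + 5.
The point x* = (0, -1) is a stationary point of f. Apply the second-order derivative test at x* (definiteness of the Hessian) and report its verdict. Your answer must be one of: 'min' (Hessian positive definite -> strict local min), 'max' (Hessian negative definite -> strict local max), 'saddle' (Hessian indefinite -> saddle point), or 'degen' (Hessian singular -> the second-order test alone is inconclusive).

Compute the Hessian H = grad^2 f:
  H = [[-1, -1], [-1, 1]]
Verify stationarity: grad f(x*) = H x* + g = (0, 0).
Eigenvalues of H: -1.4142, 1.4142.
Eigenvalues have mixed signs, so H is indefinite -> x* is a saddle point.

saddle


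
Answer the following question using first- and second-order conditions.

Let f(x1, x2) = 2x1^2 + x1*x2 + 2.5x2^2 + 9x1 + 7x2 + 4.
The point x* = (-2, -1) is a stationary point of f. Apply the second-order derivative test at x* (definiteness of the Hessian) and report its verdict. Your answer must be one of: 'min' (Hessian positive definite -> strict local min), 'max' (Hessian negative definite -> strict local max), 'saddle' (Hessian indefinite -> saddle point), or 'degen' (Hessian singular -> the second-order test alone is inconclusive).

Compute the Hessian H = grad^2 f:
  H = [[4, 1], [1, 5]]
Verify stationarity: grad f(x*) = H x* + g = (0, 0).
Eigenvalues of H: 3.382, 5.618.
Both eigenvalues > 0, so H is positive definite -> x* is a strict local min.

min


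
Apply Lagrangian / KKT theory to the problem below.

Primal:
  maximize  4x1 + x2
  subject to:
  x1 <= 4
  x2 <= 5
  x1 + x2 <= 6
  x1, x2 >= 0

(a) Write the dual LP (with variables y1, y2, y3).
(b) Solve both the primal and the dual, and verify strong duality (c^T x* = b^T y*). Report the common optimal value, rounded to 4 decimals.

The standard primal-dual pair for 'max c^T x s.t. A x <= b, x >= 0' is:
  Dual:  min b^T y  s.t.  A^T y >= c,  y >= 0.

So the dual LP is:
  minimize  4y1 + 5y2 + 6y3
  subject to:
    y1 + y3 >= 4
    y2 + y3 >= 1
    y1, y2, y3 >= 0

Solving the primal: x* = (4, 2).
  primal value c^T x* = 18.
Solving the dual: y* = (3, 0, 1).
  dual value b^T y* = 18.
Strong duality: c^T x* = b^T y*. Confirmed.

18


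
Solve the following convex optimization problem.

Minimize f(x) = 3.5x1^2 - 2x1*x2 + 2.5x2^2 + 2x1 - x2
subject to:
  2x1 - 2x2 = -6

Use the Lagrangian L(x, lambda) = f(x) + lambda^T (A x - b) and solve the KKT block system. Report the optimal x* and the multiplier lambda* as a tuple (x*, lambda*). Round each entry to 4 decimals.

Form the Lagrangian:
  L(x, lambda) = (1/2) x^T Q x + c^T x + lambda^T (A x - b)
Stationarity (grad_x L = 0): Q x + c + A^T lambda = 0.
Primal feasibility: A x = b.

This gives the KKT block system:
  [ Q   A^T ] [ x     ]   [-c ]
  [ A    0  ] [ lambda ] = [ b ]

Solving the linear system:
  x*      = (-1.25, 1.75)
  lambda* = (5.125)
  f(x*)   = 13.25

x* = (-1.25, 1.75), lambda* = (5.125)


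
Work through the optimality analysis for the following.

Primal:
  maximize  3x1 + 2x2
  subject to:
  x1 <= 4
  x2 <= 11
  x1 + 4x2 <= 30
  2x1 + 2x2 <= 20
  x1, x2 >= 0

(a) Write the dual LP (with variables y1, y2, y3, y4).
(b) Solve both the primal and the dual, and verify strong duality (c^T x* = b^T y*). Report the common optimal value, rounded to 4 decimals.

The standard primal-dual pair for 'max c^T x s.t. A x <= b, x >= 0' is:
  Dual:  min b^T y  s.t.  A^T y >= c,  y >= 0.

So the dual LP is:
  minimize  4y1 + 11y2 + 30y3 + 20y4
  subject to:
    y1 + y3 + 2y4 >= 3
    y2 + 4y3 + 2y4 >= 2
    y1, y2, y3, y4 >= 0

Solving the primal: x* = (4, 6).
  primal value c^T x* = 24.
Solving the dual: y* = (1, 0, 0, 1).
  dual value b^T y* = 24.
Strong duality: c^T x* = b^T y*. Confirmed.

24


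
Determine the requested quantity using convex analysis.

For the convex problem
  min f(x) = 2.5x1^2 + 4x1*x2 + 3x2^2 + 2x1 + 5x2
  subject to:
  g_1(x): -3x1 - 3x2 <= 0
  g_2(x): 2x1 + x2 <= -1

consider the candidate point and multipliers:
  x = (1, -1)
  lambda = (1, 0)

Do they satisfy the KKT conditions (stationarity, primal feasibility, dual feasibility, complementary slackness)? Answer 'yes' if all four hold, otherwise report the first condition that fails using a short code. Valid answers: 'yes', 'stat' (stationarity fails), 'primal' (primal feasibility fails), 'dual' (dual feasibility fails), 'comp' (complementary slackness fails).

Gradient of f: grad f(x) = Q x + c = (3, 3)
Constraint values g_i(x) = a_i^T x - b_i:
  g_1((1, -1)) = 0
  g_2((1, -1)) = 2
Stationarity residual: grad f(x) + sum_i lambda_i a_i = (0, 0)
  -> stationarity OK
Primal feasibility (all g_i <= 0): FAILS
Dual feasibility (all lambda_i >= 0): OK
Complementary slackness (lambda_i * g_i(x) = 0 for all i): OK

Verdict: the first failing condition is primal_feasibility -> primal.

primal


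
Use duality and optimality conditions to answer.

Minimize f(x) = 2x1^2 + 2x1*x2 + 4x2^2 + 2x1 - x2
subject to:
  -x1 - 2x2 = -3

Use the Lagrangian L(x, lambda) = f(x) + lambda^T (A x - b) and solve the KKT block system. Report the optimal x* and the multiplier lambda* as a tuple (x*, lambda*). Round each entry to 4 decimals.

Form the Lagrangian:
  L(x, lambda) = (1/2) x^T Q x + c^T x + lambda^T (A x - b)
Stationarity (grad_x L = 0): Q x + c + A^T lambda = 0.
Primal feasibility: A x = b.

This gives the KKT block system:
  [ Q   A^T ] [ x     ]   [-c ]
  [ A    0  ] [ lambda ] = [ b ]

Solving the linear system:
  x*      = (0.125, 1.4375)
  lambda* = (5.375)
  f(x*)   = 7.4688

x* = (0.125, 1.4375), lambda* = (5.375)


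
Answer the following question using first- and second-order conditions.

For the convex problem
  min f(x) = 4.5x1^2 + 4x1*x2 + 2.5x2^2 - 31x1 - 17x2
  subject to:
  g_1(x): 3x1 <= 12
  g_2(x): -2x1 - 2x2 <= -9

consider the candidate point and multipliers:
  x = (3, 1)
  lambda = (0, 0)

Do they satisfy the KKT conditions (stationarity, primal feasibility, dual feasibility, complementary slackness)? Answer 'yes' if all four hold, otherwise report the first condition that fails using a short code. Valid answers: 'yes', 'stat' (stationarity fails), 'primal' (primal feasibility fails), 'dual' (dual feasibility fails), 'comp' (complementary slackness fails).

Gradient of f: grad f(x) = Q x + c = (0, 0)
Constraint values g_i(x) = a_i^T x - b_i:
  g_1((3, 1)) = -3
  g_2((3, 1)) = 1
Stationarity residual: grad f(x) + sum_i lambda_i a_i = (0, 0)
  -> stationarity OK
Primal feasibility (all g_i <= 0): FAILS
Dual feasibility (all lambda_i >= 0): OK
Complementary slackness (lambda_i * g_i(x) = 0 for all i): OK

Verdict: the first failing condition is primal_feasibility -> primal.

primal


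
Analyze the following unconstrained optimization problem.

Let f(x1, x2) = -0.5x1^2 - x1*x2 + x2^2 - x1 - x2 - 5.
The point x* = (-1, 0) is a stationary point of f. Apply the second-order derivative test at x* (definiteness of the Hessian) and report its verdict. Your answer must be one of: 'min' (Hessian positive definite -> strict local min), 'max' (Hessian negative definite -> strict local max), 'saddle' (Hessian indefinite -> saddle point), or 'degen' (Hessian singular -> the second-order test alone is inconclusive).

Compute the Hessian H = grad^2 f:
  H = [[-1, -1], [-1, 2]]
Verify stationarity: grad f(x*) = H x* + g = (0, 0).
Eigenvalues of H: -1.3028, 2.3028.
Eigenvalues have mixed signs, so H is indefinite -> x* is a saddle point.

saddle


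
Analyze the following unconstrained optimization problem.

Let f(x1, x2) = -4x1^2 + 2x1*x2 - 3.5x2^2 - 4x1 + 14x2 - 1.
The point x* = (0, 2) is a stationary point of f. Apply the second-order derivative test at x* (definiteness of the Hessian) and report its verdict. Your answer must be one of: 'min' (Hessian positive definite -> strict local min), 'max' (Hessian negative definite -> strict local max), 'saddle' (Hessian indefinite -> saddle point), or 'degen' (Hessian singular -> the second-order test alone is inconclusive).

Compute the Hessian H = grad^2 f:
  H = [[-8, 2], [2, -7]]
Verify stationarity: grad f(x*) = H x* + g = (0, 0).
Eigenvalues of H: -9.5616, -5.4384.
Both eigenvalues < 0, so H is negative definite -> x* is a strict local max.

max


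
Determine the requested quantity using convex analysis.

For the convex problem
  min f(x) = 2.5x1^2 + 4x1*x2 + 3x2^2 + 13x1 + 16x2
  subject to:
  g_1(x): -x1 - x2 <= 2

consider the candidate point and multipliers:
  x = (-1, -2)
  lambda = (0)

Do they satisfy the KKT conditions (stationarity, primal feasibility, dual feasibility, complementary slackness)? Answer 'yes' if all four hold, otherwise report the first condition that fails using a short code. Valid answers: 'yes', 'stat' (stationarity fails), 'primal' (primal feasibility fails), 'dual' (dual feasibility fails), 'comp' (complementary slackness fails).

Gradient of f: grad f(x) = Q x + c = (0, 0)
Constraint values g_i(x) = a_i^T x - b_i:
  g_1((-1, -2)) = 1
Stationarity residual: grad f(x) + sum_i lambda_i a_i = (0, 0)
  -> stationarity OK
Primal feasibility (all g_i <= 0): FAILS
Dual feasibility (all lambda_i >= 0): OK
Complementary slackness (lambda_i * g_i(x) = 0 for all i): OK

Verdict: the first failing condition is primal_feasibility -> primal.

primal


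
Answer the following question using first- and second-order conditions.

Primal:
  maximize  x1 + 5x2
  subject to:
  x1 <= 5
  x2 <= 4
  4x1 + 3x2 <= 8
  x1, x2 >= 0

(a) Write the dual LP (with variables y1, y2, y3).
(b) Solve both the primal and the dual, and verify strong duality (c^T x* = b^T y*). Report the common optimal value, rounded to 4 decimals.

The standard primal-dual pair for 'max c^T x s.t. A x <= b, x >= 0' is:
  Dual:  min b^T y  s.t.  A^T y >= c,  y >= 0.

So the dual LP is:
  minimize  5y1 + 4y2 + 8y3
  subject to:
    y1 + 4y3 >= 1
    y2 + 3y3 >= 5
    y1, y2, y3 >= 0

Solving the primal: x* = (0, 2.6667).
  primal value c^T x* = 13.3333.
Solving the dual: y* = (0, 0, 1.6667).
  dual value b^T y* = 13.3333.
Strong duality: c^T x* = b^T y*. Confirmed.

13.3333


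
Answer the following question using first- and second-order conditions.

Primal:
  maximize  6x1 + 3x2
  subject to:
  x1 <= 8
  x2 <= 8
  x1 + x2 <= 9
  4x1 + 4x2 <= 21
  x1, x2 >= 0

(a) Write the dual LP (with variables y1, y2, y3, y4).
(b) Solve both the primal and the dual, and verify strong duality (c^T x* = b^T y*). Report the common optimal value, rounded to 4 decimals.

The standard primal-dual pair for 'max c^T x s.t. A x <= b, x >= 0' is:
  Dual:  min b^T y  s.t.  A^T y >= c,  y >= 0.

So the dual LP is:
  minimize  8y1 + 8y2 + 9y3 + 21y4
  subject to:
    y1 + y3 + 4y4 >= 6
    y2 + y3 + 4y4 >= 3
    y1, y2, y3, y4 >= 0

Solving the primal: x* = (5.25, 0).
  primal value c^T x* = 31.5.
Solving the dual: y* = (0, 0, 0, 1.5).
  dual value b^T y* = 31.5.
Strong duality: c^T x* = b^T y*. Confirmed.

31.5


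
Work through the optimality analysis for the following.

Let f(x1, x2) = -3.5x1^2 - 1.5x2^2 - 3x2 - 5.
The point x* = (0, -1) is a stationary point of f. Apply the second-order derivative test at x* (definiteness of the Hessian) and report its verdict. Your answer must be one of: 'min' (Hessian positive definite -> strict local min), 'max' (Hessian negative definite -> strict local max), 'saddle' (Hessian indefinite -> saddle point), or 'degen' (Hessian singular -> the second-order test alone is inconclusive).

Compute the Hessian H = grad^2 f:
  H = [[-7, 0], [0, -3]]
Verify stationarity: grad f(x*) = H x* + g = (0, 0).
Eigenvalues of H: -7, -3.
Both eigenvalues < 0, so H is negative definite -> x* is a strict local max.

max


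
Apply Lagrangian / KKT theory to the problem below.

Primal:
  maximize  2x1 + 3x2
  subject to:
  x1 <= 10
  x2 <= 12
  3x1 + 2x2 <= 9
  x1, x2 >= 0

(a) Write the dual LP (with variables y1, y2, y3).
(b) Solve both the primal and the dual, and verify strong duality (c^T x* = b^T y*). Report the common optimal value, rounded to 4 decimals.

The standard primal-dual pair for 'max c^T x s.t. A x <= b, x >= 0' is:
  Dual:  min b^T y  s.t.  A^T y >= c,  y >= 0.

So the dual LP is:
  minimize  10y1 + 12y2 + 9y3
  subject to:
    y1 + 3y3 >= 2
    y2 + 2y3 >= 3
    y1, y2, y3 >= 0

Solving the primal: x* = (0, 4.5).
  primal value c^T x* = 13.5.
Solving the dual: y* = (0, 0, 1.5).
  dual value b^T y* = 13.5.
Strong duality: c^T x* = b^T y*. Confirmed.

13.5


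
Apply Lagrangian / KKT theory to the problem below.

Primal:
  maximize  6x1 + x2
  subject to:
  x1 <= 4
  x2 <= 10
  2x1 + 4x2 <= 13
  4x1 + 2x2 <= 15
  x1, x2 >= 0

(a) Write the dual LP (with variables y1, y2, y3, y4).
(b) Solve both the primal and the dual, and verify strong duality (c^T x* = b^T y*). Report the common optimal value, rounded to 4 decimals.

The standard primal-dual pair for 'max c^T x s.t. A x <= b, x >= 0' is:
  Dual:  min b^T y  s.t.  A^T y >= c,  y >= 0.

So the dual LP is:
  minimize  4y1 + 10y2 + 13y3 + 15y4
  subject to:
    y1 + 2y3 + 4y4 >= 6
    y2 + 4y3 + 2y4 >= 1
    y1, y2, y3, y4 >= 0

Solving the primal: x* = (3.75, 0).
  primal value c^T x* = 22.5.
Solving the dual: y* = (0, 0, 0, 1.5).
  dual value b^T y* = 22.5.
Strong duality: c^T x* = b^T y*. Confirmed.

22.5


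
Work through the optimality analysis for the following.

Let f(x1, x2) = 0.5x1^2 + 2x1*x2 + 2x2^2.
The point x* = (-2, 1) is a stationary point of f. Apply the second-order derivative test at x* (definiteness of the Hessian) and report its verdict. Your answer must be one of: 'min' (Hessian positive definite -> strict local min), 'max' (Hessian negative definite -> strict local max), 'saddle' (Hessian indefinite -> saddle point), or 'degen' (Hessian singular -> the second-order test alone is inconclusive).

Compute the Hessian H = grad^2 f:
  H = [[1, 2], [2, 4]]
Verify stationarity: grad f(x*) = H x* + g = (0, 0).
Eigenvalues of H: 0, 5.
H has a zero eigenvalue (singular; positive semidefinite but not definite), so H is neither positive definite, negative definite, nor indefinite. The second-order test alone is inconclusive -> degen.
(Indeed, f is constant along the null direction of H through x*, so x* is not a strict local extremum.)

degen


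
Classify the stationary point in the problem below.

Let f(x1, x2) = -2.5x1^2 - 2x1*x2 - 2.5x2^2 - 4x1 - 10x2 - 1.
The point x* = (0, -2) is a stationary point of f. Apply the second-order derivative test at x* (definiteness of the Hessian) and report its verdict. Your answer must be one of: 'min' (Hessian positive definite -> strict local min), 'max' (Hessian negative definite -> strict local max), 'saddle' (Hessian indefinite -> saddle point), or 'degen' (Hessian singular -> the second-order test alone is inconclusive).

Compute the Hessian H = grad^2 f:
  H = [[-5, -2], [-2, -5]]
Verify stationarity: grad f(x*) = H x* + g = (0, 0).
Eigenvalues of H: -7, -3.
Both eigenvalues < 0, so H is negative definite -> x* is a strict local max.

max


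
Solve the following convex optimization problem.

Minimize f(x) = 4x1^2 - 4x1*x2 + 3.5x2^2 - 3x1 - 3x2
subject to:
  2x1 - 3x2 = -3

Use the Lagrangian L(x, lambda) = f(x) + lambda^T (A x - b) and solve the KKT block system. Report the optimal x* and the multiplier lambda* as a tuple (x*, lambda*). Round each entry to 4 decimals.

Form the Lagrangian:
  L(x, lambda) = (1/2) x^T Q x + c^T x + lambda^T (A x - b)
Stationarity (grad_x L = 0): Q x + c + A^T lambda = 0.
Primal feasibility: A x = b.

This gives the KKT block system:
  [ Q   A^T ] [ x     ]   [-c ]
  [ A    0  ] [ lambda ] = [ b ]

Solving the linear system:
  x*      = (0.75, 1.5)
  lambda* = (1.5)
  f(x*)   = -1.125

x* = (0.75, 1.5), lambda* = (1.5)


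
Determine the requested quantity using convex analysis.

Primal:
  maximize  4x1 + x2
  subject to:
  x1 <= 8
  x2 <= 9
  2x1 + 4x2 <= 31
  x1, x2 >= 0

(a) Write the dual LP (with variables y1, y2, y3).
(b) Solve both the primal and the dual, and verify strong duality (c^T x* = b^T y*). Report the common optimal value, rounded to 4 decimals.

The standard primal-dual pair for 'max c^T x s.t. A x <= b, x >= 0' is:
  Dual:  min b^T y  s.t.  A^T y >= c,  y >= 0.

So the dual LP is:
  minimize  8y1 + 9y2 + 31y3
  subject to:
    y1 + 2y3 >= 4
    y2 + 4y3 >= 1
    y1, y2, y3 >= 0

Solving the primal: x* = (8, 3.75).
  primal value c^T x* = 35.75.
Solving the dual: y* = (3.5, 0, 0.25).
  dual value b^T y* = 35.75.
Strong duality: c^T x* = b^T y*. Confirmed.

35.75


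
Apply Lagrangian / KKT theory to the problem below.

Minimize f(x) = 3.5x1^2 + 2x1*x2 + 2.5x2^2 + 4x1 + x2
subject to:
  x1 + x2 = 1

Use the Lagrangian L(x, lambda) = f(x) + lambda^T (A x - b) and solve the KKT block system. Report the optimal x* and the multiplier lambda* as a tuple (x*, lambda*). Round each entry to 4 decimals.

Form the Lagrangian:
  L(x, lambda) = (1/2) x^T Q x + c^T x + lambda^T (A x - b)
Stationarity (grad_x L = 0): Q x + c + A^T lambda = 0.
Primal feasibility: A x = b.

This gives the KKT block system:
  [ Q   A^T ] [ x     ]   [-c ]
  [ A    0  ] [ lambda ] = [ b ]

Solving the linear system:
  x*      = (0, 1)
  lambda* = (-6)
  f(x*)   = 3.5

x* = (0, 1), lambda* = (-6)


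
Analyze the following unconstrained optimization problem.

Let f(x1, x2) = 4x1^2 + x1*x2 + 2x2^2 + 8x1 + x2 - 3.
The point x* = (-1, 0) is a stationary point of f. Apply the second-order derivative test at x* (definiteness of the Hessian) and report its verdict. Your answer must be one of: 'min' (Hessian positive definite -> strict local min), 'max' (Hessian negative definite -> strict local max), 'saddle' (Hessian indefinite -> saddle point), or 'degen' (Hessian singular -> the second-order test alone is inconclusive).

Compute the Hessian H = grad^2 f:
  H = [[8, 1], [1, 4]]
Verify stationarity: grad f(x*) = H x* + g = (0, 0).
Eigenvalues of H: 3.7639, 8.2361.
Both eigenvalues > 0, so H is positive definite -> x* is a strict local min.

min


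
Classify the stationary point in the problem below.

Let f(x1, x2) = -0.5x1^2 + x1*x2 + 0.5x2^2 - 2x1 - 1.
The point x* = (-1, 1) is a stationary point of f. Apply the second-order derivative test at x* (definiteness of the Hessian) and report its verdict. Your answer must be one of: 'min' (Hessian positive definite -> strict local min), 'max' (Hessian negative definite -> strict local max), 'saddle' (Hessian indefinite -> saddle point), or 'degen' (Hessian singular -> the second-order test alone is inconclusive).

Compute the Hessian H = grad^2 f:
  H = [[-1, 1], [1, 1]]
Verify stationarity: grad f(x*) = H x* + g = (0, 0).
Eigenvalues of H: -1.4142, 1.4142.
Eigenvalues have mixed signs, so H is indefinite -> x* is a saddle point.

saddle


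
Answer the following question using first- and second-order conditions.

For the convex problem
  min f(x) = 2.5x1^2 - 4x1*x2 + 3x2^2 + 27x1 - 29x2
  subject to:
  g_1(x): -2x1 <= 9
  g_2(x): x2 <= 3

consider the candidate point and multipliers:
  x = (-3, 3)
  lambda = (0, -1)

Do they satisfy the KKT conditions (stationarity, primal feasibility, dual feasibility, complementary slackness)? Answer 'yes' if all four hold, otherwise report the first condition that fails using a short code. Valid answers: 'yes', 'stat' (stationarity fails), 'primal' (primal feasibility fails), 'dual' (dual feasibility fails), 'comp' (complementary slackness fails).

Gradient of f: grad f(x) = Q x + c = (0, 1)
Constraint values g_i(x) = a_i^T x - b_i:
  g_1((-3, 3)) = -3
  g_2((-3, 3)) = 0
Stationarity residual: grad f(x) + sum_i lambda_i a_i = (0, 0)
  -> stationarity OK
Primal feasibility (all g_i <= 0): OK
Dual feasibility (all lambda_i >= 0): FAILS
Complementary slackness (lambda_i * g_i(x) = 0 for all i): OK

Verdict: the first failing condition is dual_feasibility -> dual.

dual


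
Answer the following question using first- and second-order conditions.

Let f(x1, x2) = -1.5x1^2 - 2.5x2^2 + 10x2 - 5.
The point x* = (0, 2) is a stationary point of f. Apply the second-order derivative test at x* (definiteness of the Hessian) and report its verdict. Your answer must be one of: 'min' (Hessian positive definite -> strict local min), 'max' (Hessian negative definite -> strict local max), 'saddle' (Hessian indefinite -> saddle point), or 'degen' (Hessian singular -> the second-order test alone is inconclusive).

Compute the Hessian H = grad^2 f:
  H = [[-3, 0], [0, -5]]
Verify stationarity: grad f(x*) = H x* + g = (0, 0).
Eigenvalues of H: -5, -3.
Both eigenvalues < 0, so H is negative definite -> x* is a strict local max.

max


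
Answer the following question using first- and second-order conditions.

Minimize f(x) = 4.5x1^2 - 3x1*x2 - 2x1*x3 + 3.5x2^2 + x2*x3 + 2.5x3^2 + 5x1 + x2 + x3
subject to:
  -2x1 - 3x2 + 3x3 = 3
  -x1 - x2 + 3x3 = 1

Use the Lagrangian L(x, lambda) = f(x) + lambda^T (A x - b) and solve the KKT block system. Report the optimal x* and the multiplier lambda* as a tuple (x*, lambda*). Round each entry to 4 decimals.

Form the Lagrangian:
  L(x, lambda) = (1/2) x^T Q x + c^T x + lambda^T (A x - b)
Stationarity (grad_x L = 0): Q x + c + A^T lambda = 0.
Primal feasibility: A x = b.

This gives the KKT block system:
  [ Q   A^T ] [ x     ]   [-c ]
  [ A    0  ] [ lambda ] = [ b ]

Solving the linear system:
  x*      = (-0.8426, -0.5787, -0.1404)
  lambda* = (-0.0979, -0.3702)
  f(x*)   = -2.134

x* = (-0.8426, -0.5787, -0.1404), lambda* = (-0.0979, -0.3702)


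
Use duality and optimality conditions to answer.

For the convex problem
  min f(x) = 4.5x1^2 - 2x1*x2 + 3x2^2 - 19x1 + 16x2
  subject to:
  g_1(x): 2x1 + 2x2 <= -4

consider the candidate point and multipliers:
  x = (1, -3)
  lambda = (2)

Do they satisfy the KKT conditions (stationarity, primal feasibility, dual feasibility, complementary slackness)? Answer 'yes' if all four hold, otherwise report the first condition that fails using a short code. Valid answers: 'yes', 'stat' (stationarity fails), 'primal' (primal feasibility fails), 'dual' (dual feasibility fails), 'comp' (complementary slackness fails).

Gradient of f: grad f(x) = Q x + c = (-4, -4)
Constraint values g_i(x) = a_i^T x - b_i:
  g_1((1, -3)) = 0
Stationarity residual: grad f(x) + sum_i lambda_i a_i = (0, 0)
  -> stationarity OK
Primal feasibility (all g_i <= 0): OK
Dual feasibility (all lambda_i >= 0): OK
Complementary slackness (lambda_i * g_i(x) = 0 for all i): OK

Verdict: yes, KKT holds.

yes


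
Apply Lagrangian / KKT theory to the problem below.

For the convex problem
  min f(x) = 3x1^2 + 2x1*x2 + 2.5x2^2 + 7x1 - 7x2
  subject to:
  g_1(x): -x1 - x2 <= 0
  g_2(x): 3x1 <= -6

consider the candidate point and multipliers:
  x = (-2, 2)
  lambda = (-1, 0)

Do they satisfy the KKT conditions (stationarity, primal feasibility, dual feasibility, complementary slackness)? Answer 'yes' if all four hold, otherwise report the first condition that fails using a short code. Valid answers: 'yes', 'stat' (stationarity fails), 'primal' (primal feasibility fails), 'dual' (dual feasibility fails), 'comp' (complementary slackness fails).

Gradient of f: grad f(x) = Q x + c = (-1, -1)
Constraint values g_i(x) = a_i^T x - b_i:
  g_1((-2, 2)) = 0
  g_2((-2, 2)) = 0
Stationarity residual: grad f(x) + sum_i lambda_i a_i = (0, 0)
  -> stationarity OK
Primal feasibility (all g_i <= 0): OK
Dual feasibility (all lambda_i >= 0): FAILS
Complementary slackness (lambda_i * g_i(x) = 0 for all i): OK

Verdict: the first failing condition is dual_feasibility -> dual.

dual


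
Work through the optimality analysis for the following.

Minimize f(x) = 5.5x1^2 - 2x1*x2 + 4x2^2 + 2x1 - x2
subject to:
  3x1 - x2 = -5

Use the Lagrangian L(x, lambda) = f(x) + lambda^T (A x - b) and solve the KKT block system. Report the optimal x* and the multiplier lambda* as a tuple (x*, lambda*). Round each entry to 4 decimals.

Form the Lagrangian:
  L(x, lambda) = (1/2) x^T Q x + c^T x + lambda^T (A x - b)
Stationarity (grad_x L = 0): Q x + c + A^T lambda = 0.
Primal feasibility: A x = b.

This gives the KKT block system:
  [ Q   A^T ] [ x     ]   [-c ]
  [ A    0  ] [ lambda ] = [ b ]

Solving the linear system:
  x*      = (-1.5352, 0.3944)
  lambda* = (5.2254)
  f(x*)   = 11.331

x* = (-1.5352, 0.3944), lambda* = (5.2254)


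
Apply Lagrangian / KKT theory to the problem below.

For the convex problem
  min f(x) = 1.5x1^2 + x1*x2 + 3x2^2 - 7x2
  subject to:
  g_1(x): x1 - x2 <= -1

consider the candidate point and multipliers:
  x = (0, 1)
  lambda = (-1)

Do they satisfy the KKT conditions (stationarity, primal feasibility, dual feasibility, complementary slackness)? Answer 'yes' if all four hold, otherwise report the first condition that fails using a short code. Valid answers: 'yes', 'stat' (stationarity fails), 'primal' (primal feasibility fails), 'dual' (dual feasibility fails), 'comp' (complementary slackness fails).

Gradient of f: grad f(x) = Q x + c = (1, -1)
Constraint values g_i(x) = a_i^T x - b_i:
  g_1((0, 1)) = 0
Stationarity residual: grad f(x) + sum_i lambda_i a_i = (0, 0)
  -> stationarity OK
Primal feasibility (all g_i <= 0): OK
Dual feasibility (all lambda_i >= 0): FAILS
Complementary slackness (lambda_i * g_i(x) = 0 for all i): OK

Verdict: the first failing condition is dual_feasibility -> dual.

dual


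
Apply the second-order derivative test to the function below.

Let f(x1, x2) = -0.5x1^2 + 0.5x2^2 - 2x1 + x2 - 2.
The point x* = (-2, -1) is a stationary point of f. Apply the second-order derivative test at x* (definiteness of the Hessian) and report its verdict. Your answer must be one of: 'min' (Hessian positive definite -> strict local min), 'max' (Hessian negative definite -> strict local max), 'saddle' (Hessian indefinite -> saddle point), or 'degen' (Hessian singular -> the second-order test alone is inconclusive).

Compute the Hessian H = grad^2 f:
  H = [[-1, 0], [0, 1]]
Verify stationarity: grad f(x*) = H x* + g = (0, 0).
Eigenvalues of H: -1, 1.
Eigenvalues have mixed signs, so H is indefinite -> x* is a saddle point.

saddle


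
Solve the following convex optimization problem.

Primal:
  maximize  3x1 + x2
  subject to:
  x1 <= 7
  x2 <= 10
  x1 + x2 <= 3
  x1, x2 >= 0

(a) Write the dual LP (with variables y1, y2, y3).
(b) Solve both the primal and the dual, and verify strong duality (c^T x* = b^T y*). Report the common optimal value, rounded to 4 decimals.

The standard primal-dual pair for 'max c^T x s.t. A x <= b, x >= 0' is:
  Dual:  min b^T y  s.t.  A^T y >= c,  y >= 0.

So the dual LP is:
  minimize  7y1 + 10y2 + 3y3
  subject to:
    y1 + y3 >= 3
    y2 + y3 >= 1
    y1, y2, y3 >= 0

Solving the primal: x* = (3, 0).
  primal value c^T x* = 9.
Solving the dual: y* = (0, 0, 3).
  dual value b^T y* = 9.
Strong duality: c^T x* = b^T y*. Confirmed.

9


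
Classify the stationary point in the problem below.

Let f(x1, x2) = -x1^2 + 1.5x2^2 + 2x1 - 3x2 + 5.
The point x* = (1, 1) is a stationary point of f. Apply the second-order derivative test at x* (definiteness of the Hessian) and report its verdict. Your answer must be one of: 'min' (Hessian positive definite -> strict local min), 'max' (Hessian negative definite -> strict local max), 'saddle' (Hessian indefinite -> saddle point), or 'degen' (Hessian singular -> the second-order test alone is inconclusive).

Compute the Hessian H = grad^2 f:
  H = [[-2, 0], [0, 3]]
Verify stationarity: grad f(x*) = H x* + g = (0, 0).
Eigenvalues of H: -2, 3.
Eigenvalues have mixed signs, so H is indefinite -> x* is a saddle point.

saddle


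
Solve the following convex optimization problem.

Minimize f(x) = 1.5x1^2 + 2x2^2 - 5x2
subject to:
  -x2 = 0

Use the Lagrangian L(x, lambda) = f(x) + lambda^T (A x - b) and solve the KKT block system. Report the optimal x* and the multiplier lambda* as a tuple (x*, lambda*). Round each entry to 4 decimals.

Form the Lagrangian:
  L(x, lambda) = (1/2) x^T Q x + c^T x + lambda^T (A x - b)
Stationarity (grad_x L = 0): Q x + c + A^T lambda = 0.
Primal feasibility: A x = b.

This gives the KKT block system:
  [ Q   A^T ] [ x     ]   [-c ]
  [ A    0  ] [ lambda ] = [ b ]

Solving the linear system:
  x*      = (0, 0)
  lambda* = (-5)
  f(x*)   = 0

x* = (0, 0), lambda* = (-5)


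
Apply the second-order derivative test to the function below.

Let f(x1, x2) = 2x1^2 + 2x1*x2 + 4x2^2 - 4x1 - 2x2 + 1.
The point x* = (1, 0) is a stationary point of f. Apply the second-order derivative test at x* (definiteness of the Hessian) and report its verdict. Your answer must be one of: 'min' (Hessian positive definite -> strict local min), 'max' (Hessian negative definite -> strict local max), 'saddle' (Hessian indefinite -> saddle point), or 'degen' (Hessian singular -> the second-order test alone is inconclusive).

Compute the Hessian H = grad^2 f:
  H = [[4, 2], [2, 8]]
Verify stationarity: grad f(x*) = H x* + g = (0, 0).
Eigenvalues of H: 3.1716, 8.8284.
Both eigenvalues > 0, so H is positive definite -> x* is a strict local min.

min


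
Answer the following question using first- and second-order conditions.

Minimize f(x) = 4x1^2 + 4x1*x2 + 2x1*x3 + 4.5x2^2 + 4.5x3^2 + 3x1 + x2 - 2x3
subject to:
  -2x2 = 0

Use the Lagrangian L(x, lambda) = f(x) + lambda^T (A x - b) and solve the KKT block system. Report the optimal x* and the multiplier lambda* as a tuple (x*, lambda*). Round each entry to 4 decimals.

Form the Lagrangian:
  L(x, lambda) = (1/2) x^T Q x + c^T x + lambda^T (A x - b)
Stationarity (grad_x L = 0): Q x + c + A^T lambda = 0.
Primal feasibility: A x = b.

This gives the KKT block system:
  [ Q   A^T ] [ x     ]   [-c ]
  [ A    0  ] [ lambda ] = [ b ]

Solving the linear system:
  x*      = (-0.4559, 0, 0.3235)
  lambda* = (-0.4118)
  f(x*)   = -1.0074

x* = (-0.4559, 0, 0.3235), lambda* = (-0.4118)


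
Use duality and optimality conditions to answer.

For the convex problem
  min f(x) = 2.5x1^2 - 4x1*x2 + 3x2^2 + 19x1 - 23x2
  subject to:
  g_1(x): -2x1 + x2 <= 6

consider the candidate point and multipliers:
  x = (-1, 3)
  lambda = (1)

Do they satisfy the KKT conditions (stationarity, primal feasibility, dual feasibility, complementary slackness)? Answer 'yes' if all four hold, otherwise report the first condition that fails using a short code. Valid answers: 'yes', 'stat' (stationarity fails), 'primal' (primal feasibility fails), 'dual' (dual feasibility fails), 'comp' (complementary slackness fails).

Gradient of f: grad f(x) = Q x + c = (2, -1)
Constraint values g_i(x) = a_i^T x - b_i:
  g_1((-1, 3)) = -1
Stationarity residual: grad f(x) + sum_i lambda_i a_i = (0, 0)
  -> stationarity OK
Primal feasibility (all g_i <= 0): OK
Dual feasibility (all lambda_i >= 0): OK
Complementary slackness (lambda_i * g_i(x) = 0 for all i): FAILS

Verdict: the first failing condition is complementary_slackness -> comp.

comp
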